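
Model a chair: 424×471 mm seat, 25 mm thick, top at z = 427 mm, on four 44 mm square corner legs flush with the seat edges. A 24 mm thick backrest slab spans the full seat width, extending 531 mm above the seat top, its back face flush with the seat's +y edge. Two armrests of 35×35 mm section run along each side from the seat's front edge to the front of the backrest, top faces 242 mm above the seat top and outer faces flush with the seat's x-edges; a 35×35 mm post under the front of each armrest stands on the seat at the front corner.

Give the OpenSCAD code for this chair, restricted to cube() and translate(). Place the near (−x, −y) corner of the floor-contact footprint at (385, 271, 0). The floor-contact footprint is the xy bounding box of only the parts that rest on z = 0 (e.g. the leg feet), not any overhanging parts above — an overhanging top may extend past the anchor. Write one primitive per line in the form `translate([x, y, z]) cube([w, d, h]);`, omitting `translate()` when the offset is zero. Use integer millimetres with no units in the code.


// leg_h = 427 - 25 = 402
// arm post h = 242 - 35 = 207
translate([385, 271, 402]) cube([424, 471, 25]);
translate([385, 271, 0]) cube([44, 44, 402]);
translate([765, 271, 0]) cube([44, 44, 402]);
translate([385, 698, 0]) cube([44, 44, 402]);
translate([765, 698, 0]) cube([44, 44, 402]);
translate([385, 718, 427]) cube([424, 24, 531]);
translate([385, 271, 634]) cube([35, 447, 35]);
translate([774, 271, 634]) cube([35, 447, 35]);
translate([385, 271, 427]) cube([35, 35, 207]);
translate([774, 271, 427]) cube([35, 35, 207]);


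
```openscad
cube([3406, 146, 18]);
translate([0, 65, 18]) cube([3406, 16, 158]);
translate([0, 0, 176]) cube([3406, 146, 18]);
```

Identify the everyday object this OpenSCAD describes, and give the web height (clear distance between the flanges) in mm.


An I-beam. The web height is 158 mm.

Two wide flanges with a thin centred web — an I-beam. Overall 194 mm minus two 18 mm flanges gives a web of 194 − 2·18 = 158 mm.


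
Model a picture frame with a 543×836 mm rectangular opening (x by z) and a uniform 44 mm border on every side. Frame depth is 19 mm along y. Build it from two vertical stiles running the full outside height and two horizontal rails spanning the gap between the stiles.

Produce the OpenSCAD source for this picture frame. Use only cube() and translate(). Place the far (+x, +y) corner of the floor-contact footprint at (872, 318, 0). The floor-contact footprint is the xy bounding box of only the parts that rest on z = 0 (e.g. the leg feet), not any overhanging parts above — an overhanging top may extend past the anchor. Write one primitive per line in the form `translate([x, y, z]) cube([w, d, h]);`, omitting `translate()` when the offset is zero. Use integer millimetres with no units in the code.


translate([241, 299, 0]) cube([44, 19, 924]);
translate([828, 299, 0]) cube([44, 19, 924]);
translate([285, 299, 0]) cube([543, 19, 44]);
translate([285, 299, 880]) cube([543, 19, 44]);


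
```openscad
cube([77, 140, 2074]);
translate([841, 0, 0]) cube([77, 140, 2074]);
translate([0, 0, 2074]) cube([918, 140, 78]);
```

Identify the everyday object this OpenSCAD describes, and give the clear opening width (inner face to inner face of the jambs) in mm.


A door frame. The clear opening width is 764 mm.

Two 2074 mm tall posts with a header on top — a door frame. The left jamb is 77 mm wide at x = 0; the right jamb starts at x = 841. The clear opening is 841 − 77 = 764 mm.


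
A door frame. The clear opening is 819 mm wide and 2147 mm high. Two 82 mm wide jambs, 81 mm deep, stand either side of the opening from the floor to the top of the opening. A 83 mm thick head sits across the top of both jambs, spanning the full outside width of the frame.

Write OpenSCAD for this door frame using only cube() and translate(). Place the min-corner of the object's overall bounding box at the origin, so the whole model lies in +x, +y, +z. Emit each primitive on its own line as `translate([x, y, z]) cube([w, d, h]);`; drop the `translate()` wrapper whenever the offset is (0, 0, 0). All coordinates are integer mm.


cube([82, 81, 2147]);
translate([901, 0, 0]) cube([82, 81, 2147]);
translate([0, 0, 2147]) cube([983, 81, 83]);


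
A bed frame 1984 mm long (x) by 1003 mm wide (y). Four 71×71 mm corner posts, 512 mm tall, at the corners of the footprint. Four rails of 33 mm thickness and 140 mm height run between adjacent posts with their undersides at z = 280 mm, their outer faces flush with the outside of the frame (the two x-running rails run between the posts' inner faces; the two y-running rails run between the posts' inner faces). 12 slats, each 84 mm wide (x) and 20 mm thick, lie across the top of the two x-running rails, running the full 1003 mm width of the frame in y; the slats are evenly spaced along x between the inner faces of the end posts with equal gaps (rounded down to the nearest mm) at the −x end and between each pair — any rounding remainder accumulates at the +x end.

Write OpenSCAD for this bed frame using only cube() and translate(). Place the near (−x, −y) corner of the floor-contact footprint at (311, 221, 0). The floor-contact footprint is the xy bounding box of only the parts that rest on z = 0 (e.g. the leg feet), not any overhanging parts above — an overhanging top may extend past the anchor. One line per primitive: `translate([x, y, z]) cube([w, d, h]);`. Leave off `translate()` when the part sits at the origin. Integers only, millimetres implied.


translate([311, 221, 0]) cube([71, 71, 512]);
translate([311, 1153, 0]) cube([71, 71, 512]);
translate([2224, 221, 0]) cube([71, 71, 512]);
translate([2224, 1153, 0]) cube([71, 71, 512]);
translate([382, 221, 280]) cube([1842, 33, 140]);
translate([382, 1191, 280]) cube([1842, 33, 140]);
translate([311, 292, 280]) cube([33, 861, 140]);
translate([2262, 292, 280]) cube([33, 861, 140]);
translate([446, 221, 420]) cube([84, 1003, 20]);
translate([594, 221, 420]) cube([84, 1003, 20]);
translate([742, 221, 420]) cube([84, 1003, 20]);
translate([890, 221, 420]) cube([84, 1003, 20]);
translate([1038, 221, 420]) cube([84, 1003, 20]);
translate([1186, 221, 420]) cube([84, 1003, 20]);
translate([1334, 221, 420]) cube([84, 1003, 20]);
translate([1482, 221, 420]) cube([84, 1003, 20]);
translate([1630, 221, 420]) cube([84, 1003, 20]);
translate([1778, 221, 420]) cube([84, 1003, 20]);
translate([1926, 221, 420]) cube([84, 1003, 20]);
translate([2074, 221, 420]) cube([84, 1003, 20]);


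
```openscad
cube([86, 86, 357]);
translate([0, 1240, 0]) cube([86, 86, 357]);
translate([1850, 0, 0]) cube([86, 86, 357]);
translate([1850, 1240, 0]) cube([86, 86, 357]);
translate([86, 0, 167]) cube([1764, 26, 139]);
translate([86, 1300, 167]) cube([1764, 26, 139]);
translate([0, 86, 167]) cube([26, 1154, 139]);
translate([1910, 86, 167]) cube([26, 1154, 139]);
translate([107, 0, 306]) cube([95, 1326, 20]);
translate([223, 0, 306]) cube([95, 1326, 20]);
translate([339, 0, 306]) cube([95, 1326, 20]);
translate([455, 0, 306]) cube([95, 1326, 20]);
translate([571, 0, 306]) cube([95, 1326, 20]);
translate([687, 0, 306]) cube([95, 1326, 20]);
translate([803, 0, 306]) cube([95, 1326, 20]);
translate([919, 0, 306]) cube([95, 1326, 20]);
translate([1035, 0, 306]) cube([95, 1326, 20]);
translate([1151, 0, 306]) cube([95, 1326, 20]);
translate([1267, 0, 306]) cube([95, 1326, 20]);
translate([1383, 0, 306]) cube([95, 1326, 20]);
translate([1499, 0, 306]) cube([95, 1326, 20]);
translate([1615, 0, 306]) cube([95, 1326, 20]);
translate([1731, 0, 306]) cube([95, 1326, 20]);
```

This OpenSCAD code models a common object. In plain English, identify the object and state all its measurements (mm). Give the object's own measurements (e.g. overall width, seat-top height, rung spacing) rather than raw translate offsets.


A bed frame 1936 mm long (x) by 1326 mm wide (y). Four 86×86 mm corner posts, 357 mm tall, at the corners of the footprint. Four rails of 26 mm thickness and 139 mm height run between adjacent posts with their undersides at z = 167 mm, their outer faces flush with the outside of the frame (the two x-running rails run between the posts' inner faces; the two y-running rails run between the posts' inner faces). 15 slats, each 95 mm wide (x) and 20 mm thick, lie across the top of the two x-running rails, running the full 1326 mm width of the frame in y; along x they sit between the end posts with a 21 mm gap after the −x posts and between neighbouring slats, leaving 24 mm before the +x posts.


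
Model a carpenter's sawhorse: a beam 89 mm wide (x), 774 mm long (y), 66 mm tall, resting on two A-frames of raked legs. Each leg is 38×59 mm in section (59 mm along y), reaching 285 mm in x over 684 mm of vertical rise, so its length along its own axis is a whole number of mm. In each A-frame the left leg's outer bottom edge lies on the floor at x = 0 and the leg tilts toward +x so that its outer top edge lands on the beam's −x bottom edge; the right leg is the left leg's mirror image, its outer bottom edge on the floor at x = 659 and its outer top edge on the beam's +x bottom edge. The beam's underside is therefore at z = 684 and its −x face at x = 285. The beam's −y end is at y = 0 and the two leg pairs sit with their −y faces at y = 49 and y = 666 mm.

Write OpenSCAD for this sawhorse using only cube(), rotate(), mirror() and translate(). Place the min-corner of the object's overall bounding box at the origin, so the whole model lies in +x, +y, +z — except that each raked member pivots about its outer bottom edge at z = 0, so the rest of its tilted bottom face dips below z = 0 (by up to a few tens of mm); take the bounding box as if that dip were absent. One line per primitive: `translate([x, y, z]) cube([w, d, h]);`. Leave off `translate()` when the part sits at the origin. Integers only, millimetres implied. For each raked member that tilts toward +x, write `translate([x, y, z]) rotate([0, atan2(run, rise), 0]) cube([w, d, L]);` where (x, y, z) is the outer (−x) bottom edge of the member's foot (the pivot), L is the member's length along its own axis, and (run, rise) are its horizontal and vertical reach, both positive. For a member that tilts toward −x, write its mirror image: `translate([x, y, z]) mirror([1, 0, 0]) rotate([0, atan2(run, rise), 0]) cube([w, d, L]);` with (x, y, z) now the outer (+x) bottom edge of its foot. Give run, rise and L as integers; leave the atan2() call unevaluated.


translate([285, 0, 684]) cube([89, 774, 66]);
translate([0, 49, 0]) rotate([0, atan2(285, 684), 0]) cube([38, 59, 741]);
translate([659, 49, 0]) mirror([1, 0, 0]) rotate([0, atan2(285, 684), 0]) cube([38, 59, 741]);
translate([0, 666, 0]) rotate([0, atan2(285, 684), 0]) cube([38, 59, 741]);
translate([659, 666, 0]) mirror([1, 0, 0]) rotate([0, atan2(285, 684), 0]) cube([38, 59, 741]);


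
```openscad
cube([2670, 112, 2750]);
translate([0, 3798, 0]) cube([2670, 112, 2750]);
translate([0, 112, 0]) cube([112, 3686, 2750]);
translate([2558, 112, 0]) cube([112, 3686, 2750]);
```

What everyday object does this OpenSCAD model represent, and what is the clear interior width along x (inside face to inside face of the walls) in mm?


A house (or room) frame. The interior width is 2446 mm.

Four 2750 mm walls enclosing a rectangle with no floor or roof — a room or house frame. Outside width is 2670 mm and wall thickness is 112 mm, so the interior width is 2670 − 2 × 112 = 2446 mm.


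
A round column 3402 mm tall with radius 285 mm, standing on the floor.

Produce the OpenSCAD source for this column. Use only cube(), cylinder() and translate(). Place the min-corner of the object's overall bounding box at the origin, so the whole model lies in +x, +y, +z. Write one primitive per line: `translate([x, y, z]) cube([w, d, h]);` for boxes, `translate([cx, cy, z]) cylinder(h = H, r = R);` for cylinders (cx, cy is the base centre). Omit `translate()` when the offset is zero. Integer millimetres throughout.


translate([285, 285, 0]) cylinder(h = 3402, r = 285);


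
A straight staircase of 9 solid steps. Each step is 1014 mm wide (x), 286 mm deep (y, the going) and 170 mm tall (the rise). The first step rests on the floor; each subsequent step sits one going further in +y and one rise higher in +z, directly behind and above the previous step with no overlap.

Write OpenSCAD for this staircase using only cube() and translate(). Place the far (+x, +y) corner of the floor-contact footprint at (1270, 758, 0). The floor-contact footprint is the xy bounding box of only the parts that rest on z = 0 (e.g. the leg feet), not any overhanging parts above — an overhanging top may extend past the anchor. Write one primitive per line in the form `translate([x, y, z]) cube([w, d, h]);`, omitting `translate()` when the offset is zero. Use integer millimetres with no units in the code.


translate([256, 472, 0]) cube([1014, 286, 170]);
translate([256, 758, 170]) cube([1014, 286, 170]);
translate([256, 1044, 340]) cube([1014, 286, 170]);
translate([256, 1330, 510]) cube([1014, 286, 170]);
translate([256, 1616, 680]) cube([1014, 286, 170]);
translate([256, 1902, 850]) cube([1014, 286, 170]);
translate([256, 2188, 1020]) cube([1014, 286, 170]);
translate([256, 2474, 1190]) cube([1014, 286, 170]);
translate([256, 2760, 1360]) cube([1014, 286, 170]);


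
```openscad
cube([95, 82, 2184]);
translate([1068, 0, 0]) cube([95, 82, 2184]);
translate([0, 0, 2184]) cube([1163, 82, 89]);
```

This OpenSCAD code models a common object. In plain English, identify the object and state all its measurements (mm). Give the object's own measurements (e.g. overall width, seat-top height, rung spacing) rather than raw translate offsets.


A door frame. The clear opening is 973 mm wide and 2184 mm high. Two 95 mm wide jambs, 82 mm deep, stand either side of the opening from the floor to the top of the opening. A 89 mm thick head sits across the top of both jambs, spanning the full outside width of the frame.


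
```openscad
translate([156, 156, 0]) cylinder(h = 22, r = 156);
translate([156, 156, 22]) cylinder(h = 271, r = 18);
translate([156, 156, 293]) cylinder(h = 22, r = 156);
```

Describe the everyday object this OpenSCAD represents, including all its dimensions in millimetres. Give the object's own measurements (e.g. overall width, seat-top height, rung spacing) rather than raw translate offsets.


A spool: two coaxial disc flanges of radius 156 mm and thickness 22 mm, joined by a core cylinder of radius 18 mm and height 271 mm. The lower flange rests on z = 0 and the three cylinders share a vertical axis.


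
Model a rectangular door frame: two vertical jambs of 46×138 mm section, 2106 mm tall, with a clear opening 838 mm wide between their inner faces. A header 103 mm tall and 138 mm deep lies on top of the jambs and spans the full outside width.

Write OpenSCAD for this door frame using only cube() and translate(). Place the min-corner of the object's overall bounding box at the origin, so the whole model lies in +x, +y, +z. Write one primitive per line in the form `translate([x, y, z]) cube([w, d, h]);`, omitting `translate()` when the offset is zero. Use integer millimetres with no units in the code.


cube([46, 138, 2106]);
translate([884, 0, 0]) cube([46, 138, 2106]);
translate([0, 0, 2106]) cube([930, 138, 103]);


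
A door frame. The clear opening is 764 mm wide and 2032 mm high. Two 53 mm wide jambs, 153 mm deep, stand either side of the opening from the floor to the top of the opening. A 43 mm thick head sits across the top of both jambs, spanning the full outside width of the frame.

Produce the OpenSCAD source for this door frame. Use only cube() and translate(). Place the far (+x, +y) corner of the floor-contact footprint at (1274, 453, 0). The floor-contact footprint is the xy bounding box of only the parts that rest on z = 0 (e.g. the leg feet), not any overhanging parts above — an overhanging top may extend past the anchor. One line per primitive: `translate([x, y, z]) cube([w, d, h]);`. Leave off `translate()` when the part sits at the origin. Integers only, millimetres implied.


translate([404, 300, 0]) cube([53, 153, 2032]);
translate([1221, 300, 0]) cube([53, 153, 2032]);
translate([404, 300, 2032]) cube([870, 153, 43]);


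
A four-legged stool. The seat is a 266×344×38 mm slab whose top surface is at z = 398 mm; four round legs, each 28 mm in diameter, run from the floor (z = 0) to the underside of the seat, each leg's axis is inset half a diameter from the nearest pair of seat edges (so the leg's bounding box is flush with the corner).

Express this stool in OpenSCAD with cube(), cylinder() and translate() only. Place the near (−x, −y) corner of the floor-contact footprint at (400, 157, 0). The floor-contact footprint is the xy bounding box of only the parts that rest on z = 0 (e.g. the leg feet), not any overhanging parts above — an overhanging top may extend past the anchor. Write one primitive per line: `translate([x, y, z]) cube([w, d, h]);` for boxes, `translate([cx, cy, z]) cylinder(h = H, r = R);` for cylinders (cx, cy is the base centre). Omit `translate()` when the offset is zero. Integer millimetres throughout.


translate([400, 157, 360]) cube([266, 344, 38]);
translate([414, 171, 0]) cylinder(h = 360, r = 14);
translate([652, 171, 0]) cylinder(h = 360, r = 14);
translate([414, 487, 0]) cylinder(h = 360, r = 14);
translate([652, 487, 0]) cylinder(h = 360, r = 14);


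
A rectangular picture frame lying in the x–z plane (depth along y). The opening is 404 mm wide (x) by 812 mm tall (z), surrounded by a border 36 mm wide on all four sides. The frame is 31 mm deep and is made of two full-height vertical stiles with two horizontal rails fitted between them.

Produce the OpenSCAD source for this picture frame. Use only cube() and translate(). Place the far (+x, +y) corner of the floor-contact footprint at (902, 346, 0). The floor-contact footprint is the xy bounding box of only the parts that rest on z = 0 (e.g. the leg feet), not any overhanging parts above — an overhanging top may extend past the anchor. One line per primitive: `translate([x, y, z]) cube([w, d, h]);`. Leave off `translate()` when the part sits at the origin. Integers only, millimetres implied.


translate([426, 315, 0]) cube([36, 31, 884]);
translate([866, 315, 0]) cube([36, 31, 884]);
translate([462, 315, 0]) cube([404, 31, 36]);
translate([462, 315, 848]) cube([404, 31, 36]);


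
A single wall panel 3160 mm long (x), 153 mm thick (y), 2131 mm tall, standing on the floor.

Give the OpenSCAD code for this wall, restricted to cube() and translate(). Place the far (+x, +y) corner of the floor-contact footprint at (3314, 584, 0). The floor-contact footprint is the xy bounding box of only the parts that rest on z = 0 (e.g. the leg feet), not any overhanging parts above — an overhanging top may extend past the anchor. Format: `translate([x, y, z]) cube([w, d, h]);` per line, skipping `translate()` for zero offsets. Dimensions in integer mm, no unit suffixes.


translate([154, 431, 0]) cube([3160, 153, 2131]);


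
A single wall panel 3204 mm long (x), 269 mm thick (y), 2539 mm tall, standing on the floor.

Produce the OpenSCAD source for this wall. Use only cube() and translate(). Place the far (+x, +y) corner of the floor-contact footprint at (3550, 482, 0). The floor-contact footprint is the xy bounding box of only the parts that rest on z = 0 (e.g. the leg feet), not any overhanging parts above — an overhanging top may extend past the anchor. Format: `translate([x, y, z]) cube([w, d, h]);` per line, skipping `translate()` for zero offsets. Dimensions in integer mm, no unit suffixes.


translate([346, 213, 0]) cube([3204, 269, 2539]);


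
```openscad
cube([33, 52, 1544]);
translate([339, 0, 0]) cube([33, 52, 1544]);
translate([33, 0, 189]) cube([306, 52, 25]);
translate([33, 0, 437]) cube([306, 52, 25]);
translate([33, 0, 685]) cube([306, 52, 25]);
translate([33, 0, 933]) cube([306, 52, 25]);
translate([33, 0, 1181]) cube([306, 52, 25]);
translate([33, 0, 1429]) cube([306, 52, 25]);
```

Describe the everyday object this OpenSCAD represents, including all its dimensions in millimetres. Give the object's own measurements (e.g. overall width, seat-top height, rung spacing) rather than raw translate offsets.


A straight ladder. Two 33×52 mm vertical rails, 1544 mm tall, stand 372 mm apart (outside-to-outside) with their front faces coplanar on the −y side. 6 rungs, each 52 mm deep and 25 mm tall, span between the inner faces of the rails, front faces flush with the rails. The lowest rung's underside is at z = 189 mm and rungs are spaced 248 mm apart (underside to underside).


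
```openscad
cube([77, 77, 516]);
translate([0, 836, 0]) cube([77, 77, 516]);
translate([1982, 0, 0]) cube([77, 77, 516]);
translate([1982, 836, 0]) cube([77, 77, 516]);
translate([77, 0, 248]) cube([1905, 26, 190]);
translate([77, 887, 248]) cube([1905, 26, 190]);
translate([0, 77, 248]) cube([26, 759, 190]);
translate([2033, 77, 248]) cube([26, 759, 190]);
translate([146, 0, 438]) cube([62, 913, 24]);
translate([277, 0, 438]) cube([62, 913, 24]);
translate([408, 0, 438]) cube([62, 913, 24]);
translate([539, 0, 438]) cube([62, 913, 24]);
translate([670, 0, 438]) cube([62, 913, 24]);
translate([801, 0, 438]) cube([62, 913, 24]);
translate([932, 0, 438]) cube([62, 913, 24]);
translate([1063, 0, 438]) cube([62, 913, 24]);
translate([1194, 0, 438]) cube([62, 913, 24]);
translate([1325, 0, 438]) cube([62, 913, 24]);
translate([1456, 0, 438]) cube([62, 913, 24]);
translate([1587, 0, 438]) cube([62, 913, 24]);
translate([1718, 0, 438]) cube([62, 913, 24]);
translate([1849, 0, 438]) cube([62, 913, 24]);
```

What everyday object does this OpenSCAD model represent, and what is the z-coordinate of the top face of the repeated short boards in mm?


A bed frame. The slat-top height is 462 mm.

Four posts, four rails, and a row of slats — a bed frame. Slats sit on the rails at z = 248 + 190 = 438; with slat thickness 24, the top is 462 mm.


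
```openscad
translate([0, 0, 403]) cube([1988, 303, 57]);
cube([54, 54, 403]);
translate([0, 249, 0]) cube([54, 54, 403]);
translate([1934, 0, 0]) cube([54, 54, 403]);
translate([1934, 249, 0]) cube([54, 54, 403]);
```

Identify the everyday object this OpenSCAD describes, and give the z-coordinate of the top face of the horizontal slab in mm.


A bench. The seat-top height is 460 mm.

A long slab on four corner posts — a bench. The slab sits at z = 403 with thickness 57, so the top is 403 + 57 = 460 mm.


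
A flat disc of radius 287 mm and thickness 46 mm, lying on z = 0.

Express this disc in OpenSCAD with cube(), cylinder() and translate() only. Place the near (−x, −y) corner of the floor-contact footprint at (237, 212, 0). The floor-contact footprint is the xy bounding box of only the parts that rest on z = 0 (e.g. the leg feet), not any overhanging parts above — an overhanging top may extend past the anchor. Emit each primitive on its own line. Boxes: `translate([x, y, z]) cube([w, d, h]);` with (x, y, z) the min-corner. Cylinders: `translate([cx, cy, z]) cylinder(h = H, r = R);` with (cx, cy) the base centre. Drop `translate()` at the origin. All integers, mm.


translate([524, 499, 0]) cylinder(h = 46, r = 287);


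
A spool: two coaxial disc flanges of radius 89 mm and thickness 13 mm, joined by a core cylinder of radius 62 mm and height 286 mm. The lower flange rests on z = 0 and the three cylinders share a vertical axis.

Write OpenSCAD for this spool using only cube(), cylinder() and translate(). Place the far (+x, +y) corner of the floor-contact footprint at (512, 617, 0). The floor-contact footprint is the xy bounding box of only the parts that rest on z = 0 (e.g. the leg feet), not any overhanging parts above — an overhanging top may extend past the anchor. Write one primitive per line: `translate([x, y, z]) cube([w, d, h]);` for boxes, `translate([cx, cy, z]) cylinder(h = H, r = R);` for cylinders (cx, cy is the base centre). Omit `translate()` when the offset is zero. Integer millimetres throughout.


translate([423, 528, 0]) cylinder(h = 13, r = 89);
translate([423, 528, 13]) cylinder(h = 286, r = 62);
translate([423, 528, 299]) cylinder(h = 13, r = 89);


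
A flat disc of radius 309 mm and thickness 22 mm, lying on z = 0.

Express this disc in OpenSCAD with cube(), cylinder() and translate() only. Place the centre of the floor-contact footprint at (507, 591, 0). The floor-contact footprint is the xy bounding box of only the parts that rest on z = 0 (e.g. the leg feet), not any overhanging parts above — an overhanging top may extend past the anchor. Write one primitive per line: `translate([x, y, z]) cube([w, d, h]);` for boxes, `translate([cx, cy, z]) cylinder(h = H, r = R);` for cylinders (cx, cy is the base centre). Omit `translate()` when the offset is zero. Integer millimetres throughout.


translate([507, 591, 0]) cylinder(h = 22, r = 309);


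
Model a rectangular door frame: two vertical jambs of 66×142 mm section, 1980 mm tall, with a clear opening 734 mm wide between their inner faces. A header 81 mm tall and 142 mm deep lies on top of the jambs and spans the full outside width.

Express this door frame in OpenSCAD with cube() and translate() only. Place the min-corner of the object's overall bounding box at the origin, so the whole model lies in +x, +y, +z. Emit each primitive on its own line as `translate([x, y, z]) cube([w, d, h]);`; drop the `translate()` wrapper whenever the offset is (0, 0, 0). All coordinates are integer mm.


cube([66, 142, 1980]);
translate([800, 0, 0]) cube([66, 142, 1980]);
translate([0, 0, 1980]) cube([866, 142, 81]);


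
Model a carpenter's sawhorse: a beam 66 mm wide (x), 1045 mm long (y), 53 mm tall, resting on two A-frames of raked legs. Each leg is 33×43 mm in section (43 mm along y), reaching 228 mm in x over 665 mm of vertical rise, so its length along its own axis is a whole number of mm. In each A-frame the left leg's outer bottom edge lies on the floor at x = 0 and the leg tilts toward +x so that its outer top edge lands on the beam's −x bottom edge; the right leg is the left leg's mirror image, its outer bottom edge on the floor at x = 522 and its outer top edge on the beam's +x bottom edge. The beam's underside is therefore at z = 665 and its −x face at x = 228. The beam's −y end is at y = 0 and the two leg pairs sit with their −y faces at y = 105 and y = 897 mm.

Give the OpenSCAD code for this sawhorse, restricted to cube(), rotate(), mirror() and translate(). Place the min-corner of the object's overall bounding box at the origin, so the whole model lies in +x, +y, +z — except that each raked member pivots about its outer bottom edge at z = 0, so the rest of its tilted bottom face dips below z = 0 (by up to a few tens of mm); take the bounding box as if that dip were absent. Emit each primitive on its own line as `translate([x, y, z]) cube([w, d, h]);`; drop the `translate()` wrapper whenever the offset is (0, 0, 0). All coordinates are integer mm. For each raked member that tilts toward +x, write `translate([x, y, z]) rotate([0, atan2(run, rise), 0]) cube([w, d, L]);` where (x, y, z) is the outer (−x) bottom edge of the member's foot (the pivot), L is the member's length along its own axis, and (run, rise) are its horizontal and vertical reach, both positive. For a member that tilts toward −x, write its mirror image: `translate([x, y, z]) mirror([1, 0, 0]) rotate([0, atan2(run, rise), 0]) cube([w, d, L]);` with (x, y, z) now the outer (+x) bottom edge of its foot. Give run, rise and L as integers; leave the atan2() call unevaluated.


translate([228, 0, 665]) cube([66, 1045, 53]);
translate([0, 105, 0]) rotate([0, atan2(228, 665), 0]) cube([33, 43, 703]);
translate([522, 105, 0]) mirror([1, 0, 0]) rotate([0, atan2(228, 665), 0]) cube([33, 43, 703]);
translate([0, 897, 0]) rotate([0, atan2(228, 665), 0]) cube([33, 43, 703]);
translate([522, 897, 0]) mirror([1, 0, 0]) rotate([0, atan2(228, 665), 0]) cube([33, 43, 703]);


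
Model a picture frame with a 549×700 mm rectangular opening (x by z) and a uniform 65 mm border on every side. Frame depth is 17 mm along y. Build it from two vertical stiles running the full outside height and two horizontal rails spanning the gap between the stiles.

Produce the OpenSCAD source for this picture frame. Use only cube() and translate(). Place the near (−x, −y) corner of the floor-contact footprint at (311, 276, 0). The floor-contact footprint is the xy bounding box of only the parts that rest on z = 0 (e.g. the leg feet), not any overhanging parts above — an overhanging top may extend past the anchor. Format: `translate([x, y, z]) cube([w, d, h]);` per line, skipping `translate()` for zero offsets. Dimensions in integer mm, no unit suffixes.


translate([311, 276, 0]) cube([65, 17, 830]);
translate([925, 276, 0]) cube([65, 17, 830]);
translate([376, 276, 0]) cube([549, 17, 65]);
translate([376, 276, 765]) cube([549, 17, 65]);


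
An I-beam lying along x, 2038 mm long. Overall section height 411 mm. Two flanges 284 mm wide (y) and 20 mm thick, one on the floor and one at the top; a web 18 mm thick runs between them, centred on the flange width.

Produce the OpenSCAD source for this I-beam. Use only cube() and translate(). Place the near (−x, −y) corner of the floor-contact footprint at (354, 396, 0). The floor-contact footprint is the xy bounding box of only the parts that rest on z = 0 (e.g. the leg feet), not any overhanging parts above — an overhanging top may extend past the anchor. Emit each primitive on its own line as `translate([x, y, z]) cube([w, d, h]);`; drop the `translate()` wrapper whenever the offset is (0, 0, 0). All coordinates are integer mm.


translate([354, 396, 0]) cube([2038, 284, 20]);
translate([354, 529, 20]) cube([2038, 18, 371]);
translate([354, 396, 391]) cube([2038, 284, 20]);


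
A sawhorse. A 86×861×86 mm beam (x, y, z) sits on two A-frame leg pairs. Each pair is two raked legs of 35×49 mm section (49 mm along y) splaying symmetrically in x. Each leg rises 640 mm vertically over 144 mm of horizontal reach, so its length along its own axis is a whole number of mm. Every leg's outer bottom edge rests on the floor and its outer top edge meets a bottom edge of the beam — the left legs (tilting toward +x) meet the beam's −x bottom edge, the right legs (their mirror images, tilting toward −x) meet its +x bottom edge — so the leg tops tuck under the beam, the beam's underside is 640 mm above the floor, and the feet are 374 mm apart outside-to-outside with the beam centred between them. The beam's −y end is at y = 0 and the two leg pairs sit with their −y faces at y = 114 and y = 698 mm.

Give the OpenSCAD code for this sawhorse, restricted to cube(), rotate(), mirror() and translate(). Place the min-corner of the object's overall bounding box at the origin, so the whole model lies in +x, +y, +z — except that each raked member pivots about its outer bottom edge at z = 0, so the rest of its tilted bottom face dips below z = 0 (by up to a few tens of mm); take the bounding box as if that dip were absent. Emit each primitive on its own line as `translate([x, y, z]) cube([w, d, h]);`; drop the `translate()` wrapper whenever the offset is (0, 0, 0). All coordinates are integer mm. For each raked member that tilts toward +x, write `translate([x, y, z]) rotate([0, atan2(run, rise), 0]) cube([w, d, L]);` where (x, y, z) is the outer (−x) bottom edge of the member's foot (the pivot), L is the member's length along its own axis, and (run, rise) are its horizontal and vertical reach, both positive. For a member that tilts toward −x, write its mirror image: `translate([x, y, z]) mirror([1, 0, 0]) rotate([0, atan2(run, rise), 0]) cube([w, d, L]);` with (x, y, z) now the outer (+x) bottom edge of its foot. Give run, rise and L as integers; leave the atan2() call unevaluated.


// leg length = √(144² + 640²) = 656
// right-leg outer foot x = 2·144 + 86 = 374
// beam min-corner = (144, 0, 640)
translate([144, 0, 640]) cube([86, 861, 86]);
translate([0, 114, 0]) rotate([0, atan2(144, 640), 0]) cube([35, 49, 656]);
translate([374, 114, 0]) mirror([1, 0, 0]) rotate([0, atan2(144, 640), 0]) cube([35, 49, 656]);
translate([0, 698, 0]) rotate([0, atan2(144, 640), 0]) cube([35, 49, 656]);
translate([374, 698, 0]) mirror([1, 0, 0]) rotate([0, atan2(144, 640), 0]) cube([35, 49, 656]);


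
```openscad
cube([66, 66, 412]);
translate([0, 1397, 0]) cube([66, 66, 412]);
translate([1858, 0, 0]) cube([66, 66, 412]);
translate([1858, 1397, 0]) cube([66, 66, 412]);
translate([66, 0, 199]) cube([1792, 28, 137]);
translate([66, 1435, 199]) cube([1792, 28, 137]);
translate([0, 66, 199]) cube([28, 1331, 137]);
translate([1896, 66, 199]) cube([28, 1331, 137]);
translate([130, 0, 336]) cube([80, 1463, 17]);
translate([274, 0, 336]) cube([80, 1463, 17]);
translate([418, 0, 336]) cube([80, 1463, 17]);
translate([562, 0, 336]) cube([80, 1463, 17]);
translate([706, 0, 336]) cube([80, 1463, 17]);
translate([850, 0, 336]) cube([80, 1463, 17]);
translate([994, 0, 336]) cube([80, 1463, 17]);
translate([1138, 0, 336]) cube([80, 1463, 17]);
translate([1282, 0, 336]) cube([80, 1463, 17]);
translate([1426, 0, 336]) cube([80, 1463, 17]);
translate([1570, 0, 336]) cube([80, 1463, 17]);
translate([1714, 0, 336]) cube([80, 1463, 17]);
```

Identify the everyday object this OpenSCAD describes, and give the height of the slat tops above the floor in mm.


A bed frame. The slat-top height is 353 mm.

Four posts, four rails, and a row of slats — a bed frame. Slats sit on the rails at z = 199 + 137 = 336; with slat thickness 17, the top is 353 mm.


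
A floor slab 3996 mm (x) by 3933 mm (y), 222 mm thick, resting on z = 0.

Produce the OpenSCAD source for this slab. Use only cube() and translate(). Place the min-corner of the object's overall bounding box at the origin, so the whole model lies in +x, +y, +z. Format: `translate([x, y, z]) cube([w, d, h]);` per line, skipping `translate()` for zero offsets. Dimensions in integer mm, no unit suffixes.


cube([3996, 3933, 222]);


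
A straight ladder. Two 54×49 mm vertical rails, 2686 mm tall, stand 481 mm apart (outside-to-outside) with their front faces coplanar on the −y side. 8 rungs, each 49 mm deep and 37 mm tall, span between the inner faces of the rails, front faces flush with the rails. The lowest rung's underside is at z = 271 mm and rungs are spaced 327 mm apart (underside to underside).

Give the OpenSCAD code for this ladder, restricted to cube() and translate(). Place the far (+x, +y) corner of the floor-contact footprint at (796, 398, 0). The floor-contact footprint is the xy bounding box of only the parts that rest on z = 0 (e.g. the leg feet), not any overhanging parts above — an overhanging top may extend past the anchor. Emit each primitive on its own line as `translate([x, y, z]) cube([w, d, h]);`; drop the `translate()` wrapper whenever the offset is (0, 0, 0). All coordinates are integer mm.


translate([315, 349, 0]) cube([54, 49, 2686]);
translate([742, 349, 0]) cube([54, 49, 2686]);
translate([369, 349, 271]) cube([373, 49, 37]);
translate([369, 349, 598]) cube([373, 49, 37]);
translate([369, 349, 925]) cube([373, 49, 37]);
translate([369, 349, 1252]) cube([373, 49, 37]);
translate([369, 349, 1579]) cube([373, 49, 37]);
translate([369, 349, 1906]) cube([373, 49, 37]);
translate([369, 349, 2233]) cube([373, 49, 37]);
translate([369, 349, 2560]) cube([373, 49, 37]);


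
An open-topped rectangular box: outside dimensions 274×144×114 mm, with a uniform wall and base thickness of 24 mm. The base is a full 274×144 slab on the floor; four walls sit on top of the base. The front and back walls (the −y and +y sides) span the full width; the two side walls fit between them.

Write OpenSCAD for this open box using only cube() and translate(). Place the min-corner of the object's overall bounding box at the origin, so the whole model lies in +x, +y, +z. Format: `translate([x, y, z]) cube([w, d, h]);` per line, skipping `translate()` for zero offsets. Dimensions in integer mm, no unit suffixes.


cube([274, 144, 24]);
translate([0, 0, 24]) cube([274, 24, 90]);
translate([0, 120, 24]) cube([274, 24, 90]);
translate([0, 24, 24]) cube([24, 96, 90]);
translate([250, 24, 24]) cube([24, 96, 90]);


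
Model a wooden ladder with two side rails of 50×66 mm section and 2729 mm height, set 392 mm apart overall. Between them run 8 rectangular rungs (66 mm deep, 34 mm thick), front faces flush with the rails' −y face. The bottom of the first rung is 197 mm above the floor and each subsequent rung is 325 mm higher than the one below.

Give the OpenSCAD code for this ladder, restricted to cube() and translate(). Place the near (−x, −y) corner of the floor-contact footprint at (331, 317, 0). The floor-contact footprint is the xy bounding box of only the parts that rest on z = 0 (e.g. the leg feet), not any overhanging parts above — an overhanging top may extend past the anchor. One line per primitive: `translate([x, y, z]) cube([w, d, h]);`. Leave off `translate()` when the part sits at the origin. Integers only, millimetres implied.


translate([331, 317, 0]) cube([50, 66, 2729]);
translate([673, 317, 0]) cube([50, 66, 2729]);
translate([381, 317, 197]) cube([292, 66, 34]);
translate([381, 317, 522]) cube([292, 66, 34]);
translate([381, 317, 847]) cube([292, 66, 34]);
translate([381, 317, 1172]) cube([292, 66, 34]);
translate([381, 317, 1497]) cube([292, 66, 34]);
translate([381, 317, 1822]) cube([292, 66, 34]);
translate([381, 317, 2147]) cube([292, 66, 34]);
translate([381, 317, 2472]) cube([292, 66, 34]);


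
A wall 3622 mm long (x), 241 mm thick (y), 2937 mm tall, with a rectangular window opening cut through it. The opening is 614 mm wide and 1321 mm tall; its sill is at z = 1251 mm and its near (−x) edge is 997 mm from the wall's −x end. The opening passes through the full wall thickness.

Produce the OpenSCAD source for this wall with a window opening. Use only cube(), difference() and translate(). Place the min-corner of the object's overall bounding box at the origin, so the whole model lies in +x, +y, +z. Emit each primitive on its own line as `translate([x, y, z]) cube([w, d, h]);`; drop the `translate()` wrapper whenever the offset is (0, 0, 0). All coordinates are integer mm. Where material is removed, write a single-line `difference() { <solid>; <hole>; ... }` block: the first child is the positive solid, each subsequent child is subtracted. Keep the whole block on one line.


difference() { cube([3622, 241, 2937]); translate([997, 0, 1251]) cube([614, 241, 1321]); }


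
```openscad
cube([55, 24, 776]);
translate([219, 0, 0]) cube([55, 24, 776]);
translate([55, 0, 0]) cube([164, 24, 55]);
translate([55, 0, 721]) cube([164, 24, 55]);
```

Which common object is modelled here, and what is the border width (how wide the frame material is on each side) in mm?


A picture frame. The border width is 55 mm.

Four thin pieces enclosing a rectangular opening — a picture frame. The two full-height stiles are 776 mm tall; the top rail sits at z = 721 and is 55 mm tall, so the border above the opening is 776 − 721 = 55 mm, matching the stile x-width.


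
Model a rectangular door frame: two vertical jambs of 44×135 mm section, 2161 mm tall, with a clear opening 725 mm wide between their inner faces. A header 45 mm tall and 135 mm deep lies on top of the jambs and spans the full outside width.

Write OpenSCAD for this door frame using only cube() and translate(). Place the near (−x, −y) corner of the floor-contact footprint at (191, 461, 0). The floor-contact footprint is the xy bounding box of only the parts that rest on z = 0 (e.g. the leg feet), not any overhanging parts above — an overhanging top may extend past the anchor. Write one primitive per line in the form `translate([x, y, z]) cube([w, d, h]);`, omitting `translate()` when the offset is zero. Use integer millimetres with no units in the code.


translate([191, 461, 0]) cube([44, 135, 2161]);
translate([960, 461, 0]) cube([44, 135, 2161]);
translate([191, 461, 2161]) cube([813, 135, 45]);


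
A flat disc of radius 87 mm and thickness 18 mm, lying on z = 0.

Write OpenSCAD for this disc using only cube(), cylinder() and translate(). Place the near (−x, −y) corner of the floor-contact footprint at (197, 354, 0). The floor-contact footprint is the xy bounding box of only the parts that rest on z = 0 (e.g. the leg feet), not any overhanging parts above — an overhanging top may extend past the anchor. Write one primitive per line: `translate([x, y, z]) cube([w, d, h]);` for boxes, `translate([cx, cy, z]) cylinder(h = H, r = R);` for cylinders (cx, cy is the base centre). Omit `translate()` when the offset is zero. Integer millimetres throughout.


translate([284, 441, 0]) cylinder(h = 18, r = 87);
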